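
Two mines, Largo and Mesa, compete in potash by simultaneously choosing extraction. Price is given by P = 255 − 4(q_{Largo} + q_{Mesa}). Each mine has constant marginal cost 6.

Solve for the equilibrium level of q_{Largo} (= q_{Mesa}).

20.75

Mine Largo's profit: π = q_{Largo}(255 − 4(q_{Largo} + q_{Mesa})) − 6q_{Largo}.
∂π/∂q_{Largo} = 249 − 8q_{Largo} − 4q_{Mesa} = 0, so q_{Largo} = 31.125 − 0.5q_{Mesa}.
Setting q_{Largo} = q_{Mesa} in the reaction function: q_{Largo} = 31.125 − 0.5q_{Largo}, so q_{Largo} = 31.125 / 1.5 = 20.75.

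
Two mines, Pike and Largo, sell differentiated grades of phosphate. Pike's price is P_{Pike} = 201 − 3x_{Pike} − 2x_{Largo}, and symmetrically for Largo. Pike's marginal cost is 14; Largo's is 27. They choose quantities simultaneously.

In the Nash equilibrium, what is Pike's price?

86.5625

Mine Pike's profit: π = x_{Pike}(201 − 3x_{Pike} − 2x_{Largo}) − 14x_{Pike}.
∂π/∂x_{Pike} = 187 − 6x_{Pike} − 2x_{Largo} = 0 ⇒ x_{Pike} = 187/6 − (1/3)x_{Largo}.
Similarly x_{Largo} = 29 − (1/3)x_{Pike}.
Substituting the second reaction function into the first: x_{Pike} = 187/6 − (1/3)(29 − (1/3)x_{Pike}), which gives (8/9)x_{Pike} = 21.5 ⇒ x_{Pike} = 24.1875.
Then x_{Largo} = 29 − (1/3)·24.1875 = 20.9375.
P_{Pike} = 201 − 3·24.1875 − 2·20.9375 = 86.5625.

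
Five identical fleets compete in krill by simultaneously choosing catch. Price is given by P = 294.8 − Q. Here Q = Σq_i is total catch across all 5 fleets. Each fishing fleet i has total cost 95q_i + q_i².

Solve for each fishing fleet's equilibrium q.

A representative fishing fleet's profit is π_i = q_i(294.8 − Q) − 95q_i − q_i², with Q = q_i + Σ_{j≠i} q_j.
First-order condition: 199.8 − 4q_i − Σ_{j≠i} q_j = 0.
In a symmetric equilibrium every fishing fleet chooses the same q, so Σ_{j≠i} q_j = 4q. The condition becomes 199.8 − 8q = 0, giving q = 199.8/8 = 24.975.

24.975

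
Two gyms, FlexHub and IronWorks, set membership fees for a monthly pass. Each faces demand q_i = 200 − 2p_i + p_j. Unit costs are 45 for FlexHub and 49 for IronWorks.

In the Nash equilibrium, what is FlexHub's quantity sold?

FlexHub's profit: π = (p_{FlexHub} − 45)(200 − 2p_{FlexHub} + p_{IronWorks}).
∂π/∂p_{FlexHub} = 290 − 4p_{FlexHub} + p_{IronWorks} = 0 ⇒ p_{FlexHub} = 72.5 + 0.25p_{IronWorks}.
Similarly p_{IronWorks} = 74.5 + 0.25p_{FlexHub}.
Plugging p_{IronWorks} into FlexHub's best response: p_{FlexHub} = 72.5 + 0.25(74.5 + 0.25p_{FlexHub}) ⇒ 0.9375p_{FlexHub} = 91.125, so p_{FlexHub} = 97.2.
Then p_{IronWorks} = 74.5 + 0.25·97.2 = 98.8.
q_{FlexHub} = 200 − 2·97.2 + 98.8 = 104.4.

104.4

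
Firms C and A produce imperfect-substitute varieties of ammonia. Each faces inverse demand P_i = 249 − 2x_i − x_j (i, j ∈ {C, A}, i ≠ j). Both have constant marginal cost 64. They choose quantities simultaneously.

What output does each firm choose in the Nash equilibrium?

Firm C's profit: π = x_C(249 − 2x_C − x_A) − 64x_C.
∂π/∂x_C = 185 − 4x_C − x_A = 0 ⇒ x_C = 46.25 − 0.25x_A.
Setting x_C = x_A in the reaction function: x_C = 46.25 − 0.25x_C, so x_C = 46.25 / 1.25 = 37.

37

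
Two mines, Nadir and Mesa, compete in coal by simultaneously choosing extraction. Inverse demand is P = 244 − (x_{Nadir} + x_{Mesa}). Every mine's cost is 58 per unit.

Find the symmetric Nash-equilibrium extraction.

62

Mine Nadir's profit: π = x_{Nadir}(244 − (x_{Nadir} + x_{Mesa})) − 58x_{Nadir}.
∂π/∂x_{Nadir} = 186 − 2x_{Nadir} − x_{Mesa} = 0, so x_{Nadir} = 93 − 0.5x_{Mesa}.
The game is symmetric, so in equilibrium x_{Mesa} = x_{Nadir}: the reaction function gives 1.5x_{Nadir} = 93, hence x_{Nadir} = 62.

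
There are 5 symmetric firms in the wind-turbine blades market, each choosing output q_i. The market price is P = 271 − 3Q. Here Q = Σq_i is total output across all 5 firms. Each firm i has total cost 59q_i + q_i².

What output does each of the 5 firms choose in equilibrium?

10.6

A representative firm's profit is π_i = q_i(271 − 3Q) − 59q_i − q_i², with Q = q_i + Σ_{j≠i} q_j.
First-order condition: 212 − 8q_i − 3Σ_{j≠i} q_j = 0.
In a symmetric equilibrium every firm chooses the same q, so Σ_{j≠i} q_j = 4q. The condition becomes 212 − 20q = 0, giving q = 212/20 = 10.6.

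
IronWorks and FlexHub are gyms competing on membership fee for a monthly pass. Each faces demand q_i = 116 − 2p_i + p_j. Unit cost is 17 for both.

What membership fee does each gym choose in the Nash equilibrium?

IronWorks's profit: π = (p_{IronWorks} − 17)(116 − 2p_{IronWorks} + p_{FlexHub}).
∂π/∂p_{IronWorks} = 150 − 4p_{IronWorks} + p_{FlexHub} = 0 ⇒ p_{IronWorks} = 37.5 + 0.25p_{FlexHub}.
By symmetry p_{FlexHub} = p_{IronWorks}; substituting into the reaction function, 0.75p_{IronWorks} = 37.5 and p_{IronWorks} = 50.

50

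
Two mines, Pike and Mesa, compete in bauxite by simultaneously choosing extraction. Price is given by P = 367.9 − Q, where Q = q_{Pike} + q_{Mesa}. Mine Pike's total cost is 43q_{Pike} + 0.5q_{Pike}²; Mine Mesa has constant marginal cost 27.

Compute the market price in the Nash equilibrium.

Mine Pike's profit: π = q_{Pike}(367.9 − (q_{Pike} + q_{Mesa})) − 43q_{Pike} − 0.5q_{Pike}².
∂π/∂q_{Pike} = 324.9 − 3q_{Pike} − q_{Mesa} = 0, so q_{Pike} = 108.3 − (1/3)q_{Mesa}.
For Mesa: ∂π/∂q_{Mesa} = 340.9 − 2q_{Mesa} − q_{Pike} = 0 ⇒ q_{Mesa} = 170.45 − 0.5q_{Pike}.
Substituting the second reaction function into the first: q_{Pike} = 108.3 − (1/3)(170.45 − 0.5q_{Pike}), which gives (5/6)q_{Pike} = 3089/60 ⇒ q_{Pike} = 61.78.
Then q_{Mesa} = 170.45 − 0.5·61.78 = 139.56.
Equilibrium price: P = 367.9 − 201.34 = 166.56.

166.56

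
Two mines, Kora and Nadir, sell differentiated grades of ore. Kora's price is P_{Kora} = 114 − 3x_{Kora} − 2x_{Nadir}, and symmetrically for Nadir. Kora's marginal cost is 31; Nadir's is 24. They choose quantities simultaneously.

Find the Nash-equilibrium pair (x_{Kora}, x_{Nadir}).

9.9375, 11.6875

Mine Kora's profit: π = x_{Kora}(114 − 3x_{Kora} − 2x_{Nadir}) − 31x_{Kora}.
∂π/∂x_{Kora} = 83 − 6x_{Kora} − 2x_{Nadir} = 0 ⇒ x_{Kora} = 83/6 − (1/3)x_{Nadir}.
Similarly x_{Nadir} = 15 − (1/3)x_{Kora}.
Plugging x_{Nadir} into Kora's best response: x_{Kora} = 83/6 − (1/3)(15 − (1/3)x_{Kora}) ⇒ (8/9)x_{Kora} = 53/6, so x_{Kora} = 9.9375.
Then x_{Nadir} = 15 − (1/3)·9.9375 = 11.6875.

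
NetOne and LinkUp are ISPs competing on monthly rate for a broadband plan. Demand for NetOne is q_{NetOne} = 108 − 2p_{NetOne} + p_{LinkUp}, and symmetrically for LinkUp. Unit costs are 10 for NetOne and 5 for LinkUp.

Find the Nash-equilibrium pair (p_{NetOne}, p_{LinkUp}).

NetOne's profit: π = (p_{NetOne} − 10)(108 − 2p_{NetOne} + p_{LinkUp}).
∂π/∂p_{NetOne} = 128 − 4p_{NetOne} + p_{LinkUp} = 0 ⇒ p_{NetOne} = 32 + 0.25p_{LinkUp}.
Similarly p_{LinkUp} = 29.5 + 0.25p_{NetOne}.
Plugging p_{LinkUp} into NetOne's best response: p_{NetOne} = 32 + 0.25(29.5 + 0.25p_{NetOne}) ⇒ 0.9375p_{NetOne} = 39.375, so p_{NetOne} = 42.
Then p_{LinkUp} = 29.5 + 0.25·42 = 40.

42, 40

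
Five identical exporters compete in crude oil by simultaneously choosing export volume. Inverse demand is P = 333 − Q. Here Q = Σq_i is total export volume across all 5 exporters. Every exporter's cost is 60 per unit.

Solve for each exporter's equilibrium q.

A representative exporter's profit is π_i = q_i(333 − Q) − 60q_i, with Q = q_i + Σ_{j≠i} q_j.
First-order condition: 273 − 2q_i − Σ_{j≠i} q_j = 0.
With identical exporters, set every q_j = q: then 273 − 2q − 4q = 0, i.e. q = 273/6 = 45.5.

45.5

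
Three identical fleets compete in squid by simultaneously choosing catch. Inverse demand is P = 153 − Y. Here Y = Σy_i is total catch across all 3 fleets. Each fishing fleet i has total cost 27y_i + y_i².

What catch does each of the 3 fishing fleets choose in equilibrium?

21

A representative fishing fleet's profit is π_i = y_i(153 − Y) − 27y_i − y_i², with Y = y_i + Σ_{j≠i} y_j.
First-order condition: 126 − 4y_i − Σ_{j≠i} y_j = 0.
Imposing symmetry (y_j = y for all j) turns Σ_{j≠i} y_j into 2y, so 126 = 6y and y = 21.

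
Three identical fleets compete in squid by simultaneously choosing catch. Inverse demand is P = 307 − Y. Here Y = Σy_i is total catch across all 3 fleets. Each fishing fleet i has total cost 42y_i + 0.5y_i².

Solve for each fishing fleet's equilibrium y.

53

A representative fishing fleet's profit is π_i = y_i(307 − Y) − 42y_i − 0.5y_i², with Y = y_i + Σ_{j≠i} y_j.
First-order condition: 265 − 3y_i − Σ_{j≠i} y_j = 0.
Imposing symmetry (y_j = y for all j) turns Σ_{j≠i} y_j into 2y, so 265 = 5y and y = 53.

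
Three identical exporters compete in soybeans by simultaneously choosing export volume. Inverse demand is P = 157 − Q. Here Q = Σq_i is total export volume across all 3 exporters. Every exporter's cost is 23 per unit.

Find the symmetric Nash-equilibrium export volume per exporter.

33.5

A representative exporter's profit is π_i = q_i(157 − Q) − 23q_i, with Q = q_i + Σ_{j≠i} q_j.
First-order condition: 134 − 2q_i − Σ_{j≠i} q_j = 0.
Imposing symmetry (q_j = q for all j) turns Σ_{j≠i} q_j into 2q, so 134 = 4q and q = 33.5.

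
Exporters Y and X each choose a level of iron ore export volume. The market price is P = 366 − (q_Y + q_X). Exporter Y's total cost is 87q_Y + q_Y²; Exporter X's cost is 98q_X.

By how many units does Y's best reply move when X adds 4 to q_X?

Exporter Y's profit: π = q_Y(366 − (q_Y + q_X)) − 87q_Y − q_Y².
∂π/∂q_Y = 279 − 4q_Y − q_X = 0, so q_Y = 69.75 − 0.25q_X.
The reaction-function slope is −0.25, so a 4-unit rise in q_X moves q_Y by −0.25 × 4 = −1. Y's best response falls — the actions are strategic substitutes.

-1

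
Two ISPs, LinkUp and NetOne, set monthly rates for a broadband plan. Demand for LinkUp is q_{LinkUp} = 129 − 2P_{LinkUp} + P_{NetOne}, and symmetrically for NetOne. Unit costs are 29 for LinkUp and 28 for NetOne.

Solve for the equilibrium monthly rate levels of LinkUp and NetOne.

62.2, 61.8

LinkUp's profit: π = (P_{LinkUp} − 29)(129 − 2P_{LinkUp} + P_{NetOne}).
∂π/∂P_{LinkUp} = 187 − 4P_{LinkUp} + P_{NetOne} = 0 ⇒ P_{LinkUp} = 46.75 + 0.25P_{NetOne}.
Similarly P_{NetOne} = 46.25 + 0.25P_{LinkUp}.
Substituting the second reaction function into the first: P_{LinkUp} = 46.75 + 0.25(46.25 + 0.25P_{LinkUp}), which gives 0.9375P_{LinkUp} = 58.3125 ⇒ P_{LinkUp} = 62.2.
Then P_{NetOne} = 46.25 + 0.25·62.2 = 61.8.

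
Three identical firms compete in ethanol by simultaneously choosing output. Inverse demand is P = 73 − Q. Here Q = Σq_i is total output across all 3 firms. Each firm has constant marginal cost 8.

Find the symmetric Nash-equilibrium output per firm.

A representative firm's profit is π_i = q_i(73 − Q) − 8q_i, with Q = q_i + Σ_{j≠i} q_j.
First-order condition: 65 − 2q_i − Σ_{j≠i} q_j = 0.
In a symmetric equilibrium every firm chooses the same q, so Σ_{j≠i} q_j = 2q. The condition becomes 65 − 4q = 0, giving q = 65/4 = 16.25.

16.25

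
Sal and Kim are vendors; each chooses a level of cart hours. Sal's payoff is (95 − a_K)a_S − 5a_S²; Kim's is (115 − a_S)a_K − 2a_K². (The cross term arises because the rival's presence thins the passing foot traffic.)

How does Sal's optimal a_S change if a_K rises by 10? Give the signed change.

Expanding Sal's payoff: 95a_S − a_Ka_S − 5a_S².
∂π/∂a_S = 95 − a_K − 10a_S = 0, so a_S = 9.5 − 0.1a_K.
The reaction-function slope is −0.1, so a 10-unit rise in a_K moves a_S by −0.1 × 10 = −1. Sal's best response falls — the actions are strategic substitutes.

-1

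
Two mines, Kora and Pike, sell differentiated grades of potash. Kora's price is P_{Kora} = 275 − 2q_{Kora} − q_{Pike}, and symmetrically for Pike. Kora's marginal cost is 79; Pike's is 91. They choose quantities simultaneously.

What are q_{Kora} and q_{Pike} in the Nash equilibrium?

Mine Kora's profit: π = q_{Kora}(275 − 2q_{Kora} − q_{Pike}) − 79q_{Kora}.
∂π/∂q_{Kora} = 196 − 4q_{Kora} − q_{Pike} = 0 ⇒ q_{Kora} = 49 − 0.25q_{Pike}.
Similarly q_{Pike} = 46 − 0.25q_{Kora}.
Plugging q_{Pike} into Kora's best response: q_{Kora} = 49 − 0.25(46 − 0.25q_{Kora}) ⇒ 0.9375q_{Kora} = 37.5, so q_{Kora} = 40.
Then q_{Pike} = 46 − 0.25·40 = 36.

40, 36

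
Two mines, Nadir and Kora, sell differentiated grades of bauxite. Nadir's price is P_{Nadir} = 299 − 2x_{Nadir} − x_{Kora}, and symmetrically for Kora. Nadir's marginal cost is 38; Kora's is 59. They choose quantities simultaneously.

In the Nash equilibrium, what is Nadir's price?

145.2

Mine Nadir's profit: π = x_{Nadir}(299 − 2x_{Nadir} − x_{Kora}) − 38x_{Nadir}.
∂π/∂x_{Nadir} = 261 − 4x_{Nadir} − x_{Kora} = 0 ⇒ x_{Nadir} = 65.25 − 0.25x_{Kora}.
Similarly x_{Kora} = 60 − 0.25x_{Nadir}.
Plugging x_{Kora} into Nadir's best response: x_{Nadir} = 65.25 − 0.25(60 − 0.25x_{Nadir}) ⇒ 0.9375x_{Nadir} = 50.25, so x_{Nadir} = 53.6.
Then x_{Kora} = 60 − 0.25·53.6 = 46.6.
P_{Nadir} = 299 − 2·53.6 − 46.6 = 145.2.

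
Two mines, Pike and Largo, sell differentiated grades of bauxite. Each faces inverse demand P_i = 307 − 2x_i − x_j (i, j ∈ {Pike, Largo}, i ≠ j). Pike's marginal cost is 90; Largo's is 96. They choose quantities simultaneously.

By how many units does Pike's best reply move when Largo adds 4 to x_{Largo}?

-1

Mine Pike's profit: π = x_{Pike}(307 − 2x_{Pike} − x_{Largo}) − 90x_{Pike}.
∂π/∂x_{Pike} = 217 − 4x_{Pike} − x_{Largo} = 0 ⇒ x_{Pike} = 54.25 − 0.25x_{Largo}.
The reaction-function slope is −0.25, so a 4-unit rise in x_{Largo} moves x_{Pike} by −0.25 × 4 = −1. Pike's best response falls — the actions are strategic substitutes.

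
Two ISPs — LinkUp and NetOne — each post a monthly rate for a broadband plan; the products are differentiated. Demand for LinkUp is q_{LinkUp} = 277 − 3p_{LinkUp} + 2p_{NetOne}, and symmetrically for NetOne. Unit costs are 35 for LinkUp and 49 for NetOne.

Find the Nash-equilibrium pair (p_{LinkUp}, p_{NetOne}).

98.125, 103.375

LinkUp's profit: π = (p_{LinkUp} − 35)(277 − 3p_{LinkUp} + 2p_{NetOne}).
∂π/∂p_{LinkUp} = 382 − 6p_{LinkUp} + 2p_{NetOne} = 0 ⇒ p_{LinkUp} = 191/3 + (1/3)p_{NetOne}.
Similarly p_{NetOne} = 212/3 + (1/3)p_{LinkUp}.
Solving the two reaction functions simultaneously: (1 − (1/3)(1/3))p_{LinkUp} = 191/3 + (1/3)·(212/3), so (8/9)p_{LinkUp} = 785/9 and p_{LinkUp} = 98.125.
Then p_{NetOne} = 212/3 + (1/3)·98.125 = 103.375.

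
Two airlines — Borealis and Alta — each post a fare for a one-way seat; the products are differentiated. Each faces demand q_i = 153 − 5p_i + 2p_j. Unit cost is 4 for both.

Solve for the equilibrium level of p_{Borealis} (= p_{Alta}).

Borealis's profit: π = (p_{Borealis} − 4)(153 − 5p_{Borealis} + 2p_{Alta}).
∂π/∂p_{Borealis} = 173 − 10p_{Borealis} + 2p_{Alta} = 0 ⇒ p_{Borealis} = 17.3 + 0.2p_{Alta}.
The game is symmetric, so in equilibrium p_{Alta} = p_{Borealis}: the reaction function gives 0.8p_{Borealis} = 17.3, hence p_{Borealis} = 21.625.

21.625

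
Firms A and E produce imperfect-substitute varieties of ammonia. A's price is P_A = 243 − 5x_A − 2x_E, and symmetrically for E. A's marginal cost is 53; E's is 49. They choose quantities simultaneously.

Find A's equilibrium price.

Firm A's profit: π = x_A(243 − 5x_A − 2x_E) − 53x_A.
∂π/∂x_A = 190 − 10x_A − 2x_E = 0 ⇒ x_A = 19 − 0.2x_E.
Similarly x_E = 19.4 − 0.2x_A.
Plugging x_E into A's best response: x_A = 19 − 0.2(19.4 − 0.2x_A) ⇒ 0.96x_A = 15.12, so x_A = 15.75.
Then x_E = 19.4 − 0.2·15.75 = 16.25.
P_A = 243 − 5·15.75 − 2·16.25 = 131.75.

131.75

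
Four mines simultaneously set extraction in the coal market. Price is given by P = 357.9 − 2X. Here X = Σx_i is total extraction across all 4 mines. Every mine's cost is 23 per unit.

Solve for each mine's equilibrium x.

A representative mine's profit is π_i = x_i(357.9 − 2X) − 23x_i, with X = x_i + Σ_{j≠i} x_j.
First-order condition: 334.9 − 4x_i − 2Σ_{j≠i} x_j = 0.
With identical mines, set every x_j = x: then 334.9 − 4x − 6x = 0, i.e. x = 334.9/10 = 33.49.

33.49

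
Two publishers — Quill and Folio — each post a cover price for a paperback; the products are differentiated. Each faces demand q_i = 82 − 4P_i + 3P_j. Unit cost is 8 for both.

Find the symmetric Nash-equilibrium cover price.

22.8

Quill's profit: π = (P_{Quill} − 8)(82 − 4P_{Quill} + 3P_{Folio}).
∂π/∂P_{Quill} = 114 − 8P_{Quill} + 3P_{Folio} = 0 ⇒ P_{Quill} = 14.25 + 0.375P_{Folio}.
By symmetry P_{Folio} = P_{Quill}; substituting into the reaction function, 0.625P_{Quill} = 14.25 and P_{Quill} = 22.8.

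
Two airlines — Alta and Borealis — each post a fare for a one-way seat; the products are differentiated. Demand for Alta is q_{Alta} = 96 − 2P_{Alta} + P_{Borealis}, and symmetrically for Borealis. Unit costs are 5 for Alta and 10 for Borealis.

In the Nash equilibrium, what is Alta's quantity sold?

62

Alta's profit: π = (P_{Alta} − 5)(96 − 2P_{Alta} + P_{Borealis}).
∂π/∂P_{Alta} = 106 − 4P_{Alta} + P_{Borealis} = 0 ⇒ P_{Alta} = 26.5 + 0.25P_{Borealis}.
Similarly P_{Borealis} = 29 + 0.25P_{Alta}.
Substituting the second reaction function into the first: P_{Alta} = 26.5 + 0.25(29 + 0.25P_{Alta}), which gives 0.9375P_{Alta} = 33.75 ⇒ P_{Alta} = 36.
Then P_{Borealis} = 29 + 0.25·36 = 38.
q_{Alta} = 96 − 2·36 + 38 = 62.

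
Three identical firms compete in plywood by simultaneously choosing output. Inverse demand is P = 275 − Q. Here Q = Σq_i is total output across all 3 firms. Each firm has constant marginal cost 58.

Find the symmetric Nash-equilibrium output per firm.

A representative firm's profit is π_i = q_i(275 − Q) − 58q_i, with Q = q_i + Σ_{j≠i} q_j.
First-order condition: 217 − 2q_i − Σ_{j≠i} q_j = 0.
With identical firms, set every q_j = q: then 217 − 2q − 2q = 0, i.e. q = 217/4 = 54.25.

54.25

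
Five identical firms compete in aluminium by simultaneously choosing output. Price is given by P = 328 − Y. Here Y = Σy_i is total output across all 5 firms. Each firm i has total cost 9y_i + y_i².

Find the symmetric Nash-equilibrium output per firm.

39.875

A representative firm's profit is π_i = y_i(328 − Y) − 9y_i − y_i², with Y = y_i + Σ_{j≠i} y_j.
First-order condition: 319 − 4y_i − Σ_{j≠i} y_j = 0.
In a symmetric equilibrium every firm chooses the same y, so Σ_{j≠i} y_j = 4y. The condition becomes 319 − 8y = 0, giving y = 319/8 = 39.875.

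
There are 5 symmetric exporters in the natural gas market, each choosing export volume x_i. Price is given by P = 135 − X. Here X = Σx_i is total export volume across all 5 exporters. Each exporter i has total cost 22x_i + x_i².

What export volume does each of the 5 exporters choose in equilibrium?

14.125

A representative exporter's profit is π_i = x_i(135 − X) − 22x_i − x_i², with X = x_i + Σ_{j≠i} x_j.
First-order condition: 113 − 4x_i − Σ_{j≠i} x_j = 0.
With identical exporters, set every x_j = x: then 113 − 4x − 4x = 0, i.e. x = 113/8 = 14.125.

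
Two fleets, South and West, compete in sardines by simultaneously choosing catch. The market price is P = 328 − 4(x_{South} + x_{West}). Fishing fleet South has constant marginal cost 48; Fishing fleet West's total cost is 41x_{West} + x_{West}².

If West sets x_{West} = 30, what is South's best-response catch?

20

Fishing fleet South's profit: π = x_{South}(328 − 4(x_{South} + x_{West})) − 48x_{South}.
∂π/∂x_{South} = 280 − 8x_{South} − 4x_{West} = 0, so x_{South} = 35 − 0.5x_{West}.
At x_{West} = 30: x_{South} = 35 − 0.5·30 = 20.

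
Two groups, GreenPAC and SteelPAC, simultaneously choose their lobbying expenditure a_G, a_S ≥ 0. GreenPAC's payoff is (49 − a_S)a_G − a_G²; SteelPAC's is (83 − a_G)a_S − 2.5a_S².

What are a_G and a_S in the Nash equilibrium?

Expanding GreenPAC's payoff: 49a_G − a_Sa_G − a_G².
∂π/∂a_G = 49 − a_S − 2a_G = 0, so a_G = 24.5 − 0.5a_S.
Likewise for SteelPAC: a_S = 16.6 − 0.2a_G.
Plugging a_S into GreenPAC's best response: a_G = 24.5 − 0.5(16.6 − 0.2a_G) ⇒ 0.9a_G = 16.2, so a_G = 18.
Then a_S = 16.6 − 0.2·18 = 13.

18, 13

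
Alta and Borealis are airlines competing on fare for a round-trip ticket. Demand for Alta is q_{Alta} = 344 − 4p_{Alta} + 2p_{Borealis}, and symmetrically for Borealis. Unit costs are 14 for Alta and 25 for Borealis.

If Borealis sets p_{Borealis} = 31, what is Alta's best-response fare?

Alta's profit: π = (p_{Alta} − 14)(344 − 4p_{Alta} + 2p_{Borealis}).
∂π/∂p_{Alta} = 400 − 8p_{Alta} + 2p_{Borealis} = 0 ⇒ p_{Alta} = 50 + 0.25p_{Borealis}.
At p_{Borealis} = 31: p_{Alta} = 50 + 0.25·31 = 57.75.

57.75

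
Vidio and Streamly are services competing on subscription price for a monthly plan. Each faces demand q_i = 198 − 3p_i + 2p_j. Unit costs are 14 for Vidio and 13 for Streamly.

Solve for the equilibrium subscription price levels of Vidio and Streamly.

59.8125, 59.4375

Vidio's profit: π = (p_{Vidio} − 14)(198 − 3p_{Vidio} + 2p_{Streamly}).
∂π/∂p_{Vidio} = 240 − 6p_{Vidio} + 2p_{Streamly} = 0 ⇒ p_{Vidio} = 40 + (1/3)p_{Streamly}.
Similarly p_{Streamly} = 39.5 + (1/3)p_{Vidio}.
Solving the two reaction functions simultaneously: (1 − (1/3)(1/3))p_{Vidio} = 40 + (1/3)·39.5, so (8/9)p_{Vidio} = 319/6 and p_{Vidio} = 59.8125.
Then p_{Streamly} = 39.5 + (1/3)·59.8125 = 59.4375.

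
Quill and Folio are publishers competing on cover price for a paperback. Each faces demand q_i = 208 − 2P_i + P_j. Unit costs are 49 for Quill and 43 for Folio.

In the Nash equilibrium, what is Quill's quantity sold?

Quill's profit: π = (P_{Quill} − 49)(208 − 2P_{Quill} + P_{Folio}).
∂π/∂P_{Quill} = 306 − 4P_{Quill} + P_{Folio} = 0 ⇒ P_{Quill} = 76.5 + 0.25P_{Folio}.
Similarly P_{Folio} = 73.5 + 0.25P_{Quill}.
Plugging P_{Folio} into Quill's best response: P_{Quill} = 76.5 + 0.25(73.5 + 0.25P_{Quill}) ⇒ 0.9375P_{Quill} = 94.875, so P_{Quill} = 101.2.
Then P_{Folio} = 73.5 + 0.25·101.2 = 98.8.
q_{Quill} = 208 − 2·101.2 + 98.8 = 104.4.

104.4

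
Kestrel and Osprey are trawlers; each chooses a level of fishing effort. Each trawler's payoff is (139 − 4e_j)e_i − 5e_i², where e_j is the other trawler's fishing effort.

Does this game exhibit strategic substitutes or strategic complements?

strategic substitutes

Kestrel's payoff is (139 − 4e_O)e_K − 5e_K².
∂π/∂e_K = 139 − 4e_O − 10e_K = 0, so e_K = 13.9 − 0.4e_O.
The best-response slope de_K/de_O = −0.4 < 0: the reaction function is downward-sloping, so the choices are strategic substitutes.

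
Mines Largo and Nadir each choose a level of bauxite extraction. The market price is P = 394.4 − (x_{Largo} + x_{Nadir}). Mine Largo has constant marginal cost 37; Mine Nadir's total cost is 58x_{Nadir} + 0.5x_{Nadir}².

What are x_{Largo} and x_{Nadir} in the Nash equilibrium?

Mine Largo's profit: π = x_{Largo}(394.4 − (x_{Largo} + x_{Nadir})) − 37x_{Largo}.
∂π/∂x_{Largo} = 357.4 − 2x_{Largo} − x_{Nadir} = 0, so x_{Largo} = 178.7 − 0.5x_{Nadir}.
For Nadir: ∂π/∂x_{Nadir} = 336.4 − 3x_{Nadir} − x_{Largo} = 0 ⇒ x_{Nadir} = 1682/15 − (1/3)x_{Largo}.
Plugging x_{Nadir} into Largo's best response: x_{Largo} = 178.7 − 0.5(1682/15 − (1/3)x_{Largo}) ⇒ (5/6)x_{Largo} = 3679/30, so x_{Largo} = 147.16.
Then x_{Nadir} = 1682/15 − (1/3)·147.16 = 63.08.

147.16, 63.08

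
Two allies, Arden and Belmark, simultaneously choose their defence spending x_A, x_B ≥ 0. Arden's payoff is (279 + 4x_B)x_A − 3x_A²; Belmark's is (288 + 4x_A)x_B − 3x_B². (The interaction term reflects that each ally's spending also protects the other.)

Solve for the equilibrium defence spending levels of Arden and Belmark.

Expanding Arden's payoff: 279x_A + 4x_Bx_A − 3x_A².
∂π/∂x_A = 279 + 4x_B − 6x_A = 0, so x_A = 46.5 + (2/3)x_B.
Likewise for Belmark: x_B = 48 + (2/3)x_A.
Plugging x_B into Arden's best response: x_A = 46.5 + (2/3)(48 + (2/3)x_A) ⇒ (5/9)x_A = 78.5, so x_A = 141.3.
Then x_B = 48 + (2/3)·141.3 = 142.2.

141.3, 142.2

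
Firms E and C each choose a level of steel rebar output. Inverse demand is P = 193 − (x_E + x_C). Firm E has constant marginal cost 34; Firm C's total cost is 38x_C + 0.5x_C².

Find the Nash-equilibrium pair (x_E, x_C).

Firm E's profit: π = x_E(193 − (x_E + x_C)) − 34x_E.
∂π/∂x_E = 159 − 2x_E − x_C = 0, so x_E = 79.5 − 0.5x_C.
For C: ∂π/∂x_C = 155 − 3x_C − x_E = 0 ⇒ x_C = 155/3 − (1/3)x_E.
Plugging x_C into E's best response: x_E = 79.5 − 0.5(155/3 − (1/3)x_E) ⇒ (5/6)x_E = 161/3, so x_E = 64.4.
Then x_C = 155/3 − (1/3)·64.4 = 30.2.

64.4, 30.2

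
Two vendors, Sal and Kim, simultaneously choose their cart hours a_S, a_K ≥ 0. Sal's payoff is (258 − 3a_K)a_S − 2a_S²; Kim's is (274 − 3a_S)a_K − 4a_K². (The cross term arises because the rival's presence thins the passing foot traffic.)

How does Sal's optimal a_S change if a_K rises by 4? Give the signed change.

Expanding Sal's payoff: 258a_S − 3a_Ka_S − 2a_S².
∂π/∂a_S = 258 − 3a_K − 4a_S = 0, so a_S = 64.5 − 0.75a_K.
The reaction-function slope is −0.75, so a 4-unit rise in a_K moves a_S by −0.75 × 4 = −3. Sal's best response falls — the actions are strategic substitutes.

-3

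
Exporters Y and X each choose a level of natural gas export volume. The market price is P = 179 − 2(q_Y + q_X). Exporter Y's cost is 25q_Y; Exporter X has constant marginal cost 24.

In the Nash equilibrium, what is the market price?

76

Exporter Y's profit: π = q_Y(179 − 2(q_Y + q_X)) − 25q_Y.
∂π/∂q_Y = 154 − 4q_Y − 2q_X = 0, so q_Y = 38.5 − 0.5q_X.
By the same steps for X: q_X = 38.75 − 0.5q_Y.
Solving the two reaction functions simultaneously: (1 − (−0.5)(−0.5))q_Y = 38.5 − 0.5·38.75, so 0.75q_Y = 19.125 and q_Y = 25.5.
Then q_X = 38.75 − 0.5·25.5 = 26.
Equilibrium price: P = 179 − 2·51.5 = 76.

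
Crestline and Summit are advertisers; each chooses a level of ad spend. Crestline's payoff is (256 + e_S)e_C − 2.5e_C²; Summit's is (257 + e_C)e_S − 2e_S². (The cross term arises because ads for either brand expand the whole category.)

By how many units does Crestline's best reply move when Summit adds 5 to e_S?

Expanding Crestline's payoff: 256e_C + e_Se_C − 2.5e_C².
∂π/∂e_C = 256 + e_S − 5e_C = 0, so e_C = 51.2 + 0.2e_S.
The reaction-function slope is 0.2, so a 5-unit rise in e_S moves e_C by 0.2 × 5 = 1. Crestline's best response rises — the actions are strategic complements.

1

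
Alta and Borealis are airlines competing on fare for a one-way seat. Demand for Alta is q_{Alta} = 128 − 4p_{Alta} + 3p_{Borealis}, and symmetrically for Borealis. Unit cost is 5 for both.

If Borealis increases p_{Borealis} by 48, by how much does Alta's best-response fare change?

Alta's profit: π = (p_{Alta} − 5)(128 − 4p_{Alta} + 3p_{Borealis}).
∂π/∂p_{Alta} = 148 − 8p_{Alta} + 3p_{Borealis} = 0 ⇒ p_{Alta} = 18.5 + 0.375p_{Borealis}.
The reaction-function slope is 0.375, so a 48-unit rise in p_{Borealis} moves p_{Alta} by 0.375 × 48 = 18. Alta's best response rises — the actions are strategic complements.

18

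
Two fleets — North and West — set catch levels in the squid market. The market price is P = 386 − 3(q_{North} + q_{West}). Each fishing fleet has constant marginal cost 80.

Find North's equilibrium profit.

3468

Fishing fleet North's profit: π = q_{North}(386 − 3(q_{North} + q_{West})) − 80q_{North}.
∂π/∂q_{North} = 306 − 6q_{North} − 3q_{West} = 0, so q_{North} = 51 − 0.5q_{West}.
By symmetry q_{West} = q_{North}; substituting into the reaction function, 1.5q_{North} = 51 and q_{North} = 34.
Price P = 386 − 3·68 = 182.
North's profit: (182 − 80)·34 = 3468.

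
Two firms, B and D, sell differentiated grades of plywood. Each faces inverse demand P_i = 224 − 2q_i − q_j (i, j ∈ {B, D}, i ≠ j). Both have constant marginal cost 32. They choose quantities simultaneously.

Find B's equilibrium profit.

Firm B's profit: π = q_B(224 − 2q_B − q_D) − 32q_B.
∂π/∂q_B = 192 − 4q_B − q_D = 0 ⇒ q_B = 48 − 0.25q_D.
Setting q_B = q_D in the reaction function: q_B = 48 − 0.25q_B, so q_B = 48 / 1.25 = 38.4.
P_B = 224 − 2·38.4 − 38.4 = 108.8.
Profit = (108.8 − 32)·38.4 = 2949.12.

2949.12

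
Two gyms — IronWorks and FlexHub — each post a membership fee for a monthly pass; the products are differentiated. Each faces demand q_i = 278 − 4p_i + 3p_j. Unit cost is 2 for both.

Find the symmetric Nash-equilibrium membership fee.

IronWorks's profit: π = (p_{IronWorks} − 2)(278 − 4p_{IronWorks} + 3p_{FlexHub}).
∂π/∂p_{IronWorks} = 286 − 8p_{IronWorks} + 3p_{FlexHub} = 0 ⇒ p_{IronWorks} = 35.75 + 0.375p_{FlexHub}.
By symmetry p_{FlexHub} = p_{IronWorks}; substituting into the reaction function, 0.625p_{IronWorks} = 35.75 and p_{IronWorks} = 57.2.

57.2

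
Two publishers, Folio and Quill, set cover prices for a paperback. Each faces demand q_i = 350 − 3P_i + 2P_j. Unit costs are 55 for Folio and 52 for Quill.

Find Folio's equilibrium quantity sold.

Folio's profit: π = (P_{Folio} − 55)(350 − 3P_{Folio} + 2P_{Quill}).
∂π/∂P_{Folio} = 515 − 6P_{Folio} + 2P_{Quill} = 0 ⇒ P_{Folio} = 515/6 + (1/3)P_{Quill}.
Similarly P_{Quill} = 253/3 + (1/3)P_{Folio}.
Plugging P_{Quill} into Folio's best response: P_{Folio} = 515/6 + (1/3)(253/3 + (1/3)P_{Folio}) ⇒ (8/9)P_{Folio} = 2051/18, so P_{Folio} = 128.1875.
Then P_{Quill} = 253/3 + (1/3)·128.1875 = 127.0625.
q_{Folio} = 350 − 3·128.1875 + 2·127.0625 = 219.5625.

219.5625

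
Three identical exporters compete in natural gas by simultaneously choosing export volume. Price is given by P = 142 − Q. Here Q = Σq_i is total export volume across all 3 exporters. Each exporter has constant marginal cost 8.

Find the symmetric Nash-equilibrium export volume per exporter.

33.5

A representative exporter's profit is π_i = q_i(142 − Q) − 8q_i, with Q = q_i + Σ_{j≠i} q_j.
First-order condition: 134 − 2q_i − Σ_{j≠i} q_j = 0.
Imposing symmetry (q_j = q for all j) turns Σ_{j≠i} q_j into 2q, so 134 = 4q and q = 33.5.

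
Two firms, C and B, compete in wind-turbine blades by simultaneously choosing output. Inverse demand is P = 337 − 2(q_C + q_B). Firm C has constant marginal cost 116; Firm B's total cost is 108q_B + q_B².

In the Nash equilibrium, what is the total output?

Firm C's profit: π = q_C(337 − 2(q_C + q_B)) − 116q_C.
∂π/∂q_C = 221 − 4q_C − 2q_B = 0, so q_C = 55.25 − 0.5q_B.
For B: ∂π/∂q_B = 229 − 6q_B − 2q_C = 0 ⇒ q_B = 229/6 − (1/3)q_C.
Substituting the second reaction function into the first: q_C = 55.25 − 0.5(229/6 − (1/3)q_C), which gives (5/6)q_C = 217/6 ⇒ q_C = 43.4.
Then q_B = 229/6 − (1/3)·43.4 = 23.7.
Total output: 43.4 + 23.7 = 67.1.

67.1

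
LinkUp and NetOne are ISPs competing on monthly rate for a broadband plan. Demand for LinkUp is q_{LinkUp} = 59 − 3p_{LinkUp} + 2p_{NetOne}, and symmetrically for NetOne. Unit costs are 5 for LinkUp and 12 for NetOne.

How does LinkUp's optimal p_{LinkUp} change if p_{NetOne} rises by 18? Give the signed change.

6

LinkUp's profit: π = (p_{LinkUp} − 5)(59 − 3p_{LinkUp} + 2p_{NetOne}).
∂π/∂p_{LinkUp} = 74 − 6p_{LinkUp} + 2p_{NetOne} = 0 ⇒ p_{LinkUp} = 37/3 + (1/3)p_{NetOne}.
The reaction-function slope is 1/3, so an 18-unit rise in p_{NetOne} moves p_{LinkUp} by 1/3 × 18 = 6. LinkUp's best response rises — the actions are strategic complements.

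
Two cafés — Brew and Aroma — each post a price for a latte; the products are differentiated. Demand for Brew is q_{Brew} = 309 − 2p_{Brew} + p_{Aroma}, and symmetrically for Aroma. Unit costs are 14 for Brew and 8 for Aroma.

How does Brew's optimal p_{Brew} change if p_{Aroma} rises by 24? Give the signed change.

Brew's profit: π = (p_{Brew} − 14)(309 − 2p_{Brew} + p_{Aroma}).
∂π/∂p_{Brew} = 337 − 4p_{Brew} + p_{Aroma} = 0 ⇒ p_{Brew} = 84.25 + 0.25p_{Aroma}.
The reaction-function slope is 0.25, so a 24-unit rise in p_{Aroma} moves p_{Brew} by 0.25 × 24 = 6. Brew's best response rises — the actions are strategic complements.

6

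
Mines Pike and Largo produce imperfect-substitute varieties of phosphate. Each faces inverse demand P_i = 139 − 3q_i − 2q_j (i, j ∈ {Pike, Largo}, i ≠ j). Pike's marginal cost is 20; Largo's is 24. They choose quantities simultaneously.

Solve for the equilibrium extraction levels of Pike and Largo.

15.125, 14.125

Mine Pike's profit: π = q_{Pike}(139 − 3q_{Pike} − 2q_{Largo}) − 20q_{Pike}.
∂π/∂q_{Pike} = 119 − 6q_{Pike} − 2q_{Largo} = 0 ⇒ q_{Pike} = 119/6 − (1/3)q_{Largo}.
Similarly q_{Largo} = 115/6 − (1/3)q_{Pike}.
Plugging q_{Largo} into Pike's best response: q_{Pike} = 119/6 − (1/3)(115/6 − (1/3)q_{Pike}) ⇒ (8/9)q_{Pike} = 121/9, so q_{Pike} = 15.125.
Then q_{Largo} = 115/6 − (1/3)·15.125 = 14.125.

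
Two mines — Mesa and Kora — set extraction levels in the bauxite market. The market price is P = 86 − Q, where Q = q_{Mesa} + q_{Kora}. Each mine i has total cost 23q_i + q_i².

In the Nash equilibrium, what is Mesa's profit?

317.52

Mine Mesa's profit: π = q_{Mesa}(86 − (q_{Mesa} + q_{Kora})) − 23q_{Mesa} − q_{Mesa}².
∂π/∂q_{Mesa} = 63 − 4q_{Mesa} − q_{Kora} = 0, so q_{Mesa} = 15.75 − 0.25q_{Kora}.
The game is symmetric, so in equilibrium q_{Kora} = q_{Mesa}: the reaction function gives 1.25q_{Mesa} = 15.75, hence q_{Mesa} = 12.6.
Price P = 86 − 25.2 = 60.8.
Mesa's profit: (60.8 − 23)·12.6 − (12.6)² = 317.52.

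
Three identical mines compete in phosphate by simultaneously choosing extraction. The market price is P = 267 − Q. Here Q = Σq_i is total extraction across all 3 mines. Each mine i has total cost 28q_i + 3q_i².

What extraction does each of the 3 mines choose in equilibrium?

23.9

A representative mine's profit is π_i = q_i(267 − Q) − 28q_i − 3q_i², with Q = q_i + Σ_{j≠i} q_j.
First-order condition: 239 − 8q_i − Σ_{j≠i} q_j = 0.
Imposing symmetry (q_j = q for all j) turns Σ_{j≠i} q_j into 2q, so 239 = 10q and q = 23.9.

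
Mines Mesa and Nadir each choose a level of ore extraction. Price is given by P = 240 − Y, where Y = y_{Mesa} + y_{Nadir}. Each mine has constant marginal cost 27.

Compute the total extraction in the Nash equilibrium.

Mine Mesa's profit: π = y_{Mesa}(240 − (y_{Mesa} + y_{Nadir})) − 27y_{Mesa}.
∂π/∂y_{Mesa} = 213 − 2y_{Mesa} − y_{Nadir} = 0, so y_{Mesa} = 106.5 − 0.5y_{Nadir}.
Setting y_{Mesa} = y_{Nadir} in the reaction function: y_{Mesa} = 106.5 − 0.5y_{Mesa}, so y_{Mesa} = 106.5 / 1.5 = 71.
Total extraction: 71 + 71 = 142.

142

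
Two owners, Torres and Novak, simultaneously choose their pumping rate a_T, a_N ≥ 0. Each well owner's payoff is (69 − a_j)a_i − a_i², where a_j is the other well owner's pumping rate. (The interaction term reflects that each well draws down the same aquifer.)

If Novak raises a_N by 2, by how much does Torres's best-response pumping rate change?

Torres's payoff is (69 − a_N)a_T − a_T².
∂π/∂a_T = 69 − a_N − 2a_T = 0, so a_T = 34.5 − 0.5a_N.
The reaction-function slope is −0.5, so a 2-unit rise in a_N moves a_T by −0.5 × 2 = −1. Torres's best response falls — the actions are strategic substitutes.

-1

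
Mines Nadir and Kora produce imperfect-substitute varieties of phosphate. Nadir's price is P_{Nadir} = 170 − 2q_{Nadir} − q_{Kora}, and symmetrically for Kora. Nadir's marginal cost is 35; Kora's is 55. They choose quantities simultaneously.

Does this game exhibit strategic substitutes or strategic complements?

strategic substitutes

Mine Nadir's profit: π = q_{Nadir}(170 − 2q_{Nadir} − q_{Kora}) − 35q_{Nadir}.
∂π/∂q_{Nadir} = 135 − 4q_{Nadir} − q_{Kora} = 0 ⇒ q_{Nadir} = 33.75 − 0.25q_{Kora}.
The best-response slope dq_{Nadir}/dq_{Kora} = −0.25 < 0: the reaction function is downward-sloping, so the choices are strategic substitutes.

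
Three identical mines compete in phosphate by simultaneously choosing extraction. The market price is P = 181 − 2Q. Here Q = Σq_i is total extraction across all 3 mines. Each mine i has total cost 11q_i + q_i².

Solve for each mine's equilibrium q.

A representative mine's profit is π_i = q_i(181 − 2Q) − 11q_i − q_i², with Q = q_i + Σ_{j≠i} q_j.
First-order condition: 170 − 6q_i − 2Σ_{j≠i} q_j = 0.
In a symmetric equilibrium every mine chooses the same q, so Σ_{j≠i} q_j = 2q. The condition becomes 170 − 10q = 0, giving q = 170/10 = 17.

17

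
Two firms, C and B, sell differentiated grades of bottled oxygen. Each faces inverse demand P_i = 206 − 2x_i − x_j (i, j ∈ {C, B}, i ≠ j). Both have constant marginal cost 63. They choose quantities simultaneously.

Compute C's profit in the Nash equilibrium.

Firm C's profit: π = x_C(206 − 2x_C − x_B) − 63x_C.
∂π/∂x_C = 143 − 4x_C − x_B = 0 ⇒ x_C = 35.75 − 0.25x_B.
The game is symmetric, so in equilibrium x_B = x_C: the reaction function gives 1.25x_C = 35.75, hence x_C = 28.6.
P_C = 206 − 2·28.6 − 28.6 = 120.2.
Profit = (120.2 − 63)·28.6 = 1635.92.

1635.92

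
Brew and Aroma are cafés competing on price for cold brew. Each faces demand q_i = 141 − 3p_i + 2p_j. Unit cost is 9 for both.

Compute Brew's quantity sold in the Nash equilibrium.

Brew's profit: π = (p_{Brew} − 9)(141 − 3p_{Brew} + 2p_{Aroma}).
∂π/∂p_{Brew} = 168 − 6p_{Brew} + 2p_{Aroma} = 0 ⇒ p_{Brew} = 28 + (1/3)p_{Aroma}.
Setting p_{Brew} = p_{Aroma} in the reaction function: p_{Brew} = 28 + (1/3)p_{Brew}, so p_{Brew} = 28 / (2/3) = 42.
q_{Brew} = 141 − 3·42 + 2·42 = 99.

99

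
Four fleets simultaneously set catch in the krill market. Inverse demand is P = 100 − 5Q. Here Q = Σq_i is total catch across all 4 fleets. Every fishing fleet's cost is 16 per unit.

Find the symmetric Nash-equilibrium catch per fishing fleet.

3.36

A representative fishing fleet's profit is π_i = q_i(100 − 5Q) − 16q_i, with Q = q_i + Σ_{j≠i} q_j.
First-order condition: 84 − 10q_i − 5Σ_{j≠i} q_j = 0.
With identical fishing fleets, set every q_j = q: then 84 − 10q − 15q = 0, i.e. q = 84/25 = 3.36.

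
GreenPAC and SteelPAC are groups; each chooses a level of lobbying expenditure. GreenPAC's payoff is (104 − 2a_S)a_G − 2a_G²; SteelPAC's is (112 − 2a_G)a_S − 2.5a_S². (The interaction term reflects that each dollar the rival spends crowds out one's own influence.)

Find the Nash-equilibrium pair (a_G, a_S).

18.5, 15

Expanding GreenPAC's payoff: 104a_G − 2a_Sa_G − 2a_G².
∂π/∂a_G = 104 − 2a_S − 4a_G = 0, so a_G = 26 − 0.5a_S.
Likewise for SteelPAC: a_S = 22.4 − 0.4a_G.
Substituting the second reaction function into the first: a_G = 26 − 0.5(22.4 − 0.4a_G), which gives 0.8a_G = 14.8 ⇒ a_G = 18.5.
Then a_S = 22.4 − 0.4·18.5 = 15.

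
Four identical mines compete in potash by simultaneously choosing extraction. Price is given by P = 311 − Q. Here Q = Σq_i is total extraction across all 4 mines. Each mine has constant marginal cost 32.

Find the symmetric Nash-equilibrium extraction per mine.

55.8

A representative mine's profit is π_i = q_i(311 − Q) − 32q_i, with Q = q_i + Σ_{j≠i} q_j.
First-order condition: 279 − 2q_i − Σ_{j≠i} q_j = 0.
With identical mines, set every q_j = q: then 279 − 2q − 3q = 0, i.e. q = 279/5 = 55.8.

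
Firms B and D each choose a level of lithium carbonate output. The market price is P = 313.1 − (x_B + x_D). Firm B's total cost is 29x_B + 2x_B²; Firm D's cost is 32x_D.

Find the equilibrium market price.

Firm B's profit: π = x_B(313.1 − (x_B + x_D)) − 29x_B − 2x_B².
∂π/∂x_B = 284.1 − 6x_B − x_D = 0, so x_B = 47.35 − (1/6)x_D.
For D: ∂π/∂x_D = 281.1 − 2x_D − x_B = 0 ⇒ x_D = 140.55 − 0.5x_B.
Solving the two reaction functions simultaneously: (1 − (−1/6)(−0.5))x_B = 47.35 − (1/6)·140.55, so (11/12)x_B = 23.925 and x_B = 26.1.
Then x_D = 140.55 − 0.5·26.1 = 127.5.
Equilibrium price: P = 313.1 − 153.6 = 159.5.

159.5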